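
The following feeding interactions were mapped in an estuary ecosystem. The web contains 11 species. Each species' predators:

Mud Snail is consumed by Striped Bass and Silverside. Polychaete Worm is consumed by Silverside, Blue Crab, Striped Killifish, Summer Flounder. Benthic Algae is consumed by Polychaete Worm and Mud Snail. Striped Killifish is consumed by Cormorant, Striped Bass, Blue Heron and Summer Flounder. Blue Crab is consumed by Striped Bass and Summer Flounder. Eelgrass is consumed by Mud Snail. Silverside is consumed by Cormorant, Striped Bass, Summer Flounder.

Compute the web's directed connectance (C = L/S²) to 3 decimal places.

C = 0.149

The web has S = 11 species and L = 18 feeding links.
C = L / S² = 18 / 121 = 0.1488 ≈ 0.149.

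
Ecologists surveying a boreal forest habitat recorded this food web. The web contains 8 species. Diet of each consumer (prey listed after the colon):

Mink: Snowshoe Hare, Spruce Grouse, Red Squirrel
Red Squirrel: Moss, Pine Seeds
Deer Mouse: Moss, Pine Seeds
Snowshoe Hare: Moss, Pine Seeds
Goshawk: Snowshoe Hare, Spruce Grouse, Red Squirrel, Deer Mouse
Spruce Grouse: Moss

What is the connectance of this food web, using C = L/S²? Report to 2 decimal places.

The web has S = 8 species and L = 14 feeding links.
C = L / S² = 14 / 64 = 0.2188 ≈ 0.22.

C = 0.22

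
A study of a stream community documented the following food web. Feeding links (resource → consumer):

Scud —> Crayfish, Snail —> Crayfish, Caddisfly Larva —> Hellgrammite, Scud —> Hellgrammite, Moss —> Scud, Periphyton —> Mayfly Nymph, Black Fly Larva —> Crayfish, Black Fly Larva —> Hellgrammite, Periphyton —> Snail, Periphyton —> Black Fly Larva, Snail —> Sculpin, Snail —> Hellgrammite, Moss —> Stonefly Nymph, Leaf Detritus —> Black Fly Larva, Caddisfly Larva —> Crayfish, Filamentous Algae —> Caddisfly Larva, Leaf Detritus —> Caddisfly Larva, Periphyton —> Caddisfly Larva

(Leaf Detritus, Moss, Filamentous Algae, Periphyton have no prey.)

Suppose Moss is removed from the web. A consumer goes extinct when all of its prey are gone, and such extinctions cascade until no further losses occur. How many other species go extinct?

2

Remove Moss.
Round 1: Scud (all prey gone), Stonefly Nymph (all prey gone) → extinct.
No further losses. Total secondary extinctions: 2.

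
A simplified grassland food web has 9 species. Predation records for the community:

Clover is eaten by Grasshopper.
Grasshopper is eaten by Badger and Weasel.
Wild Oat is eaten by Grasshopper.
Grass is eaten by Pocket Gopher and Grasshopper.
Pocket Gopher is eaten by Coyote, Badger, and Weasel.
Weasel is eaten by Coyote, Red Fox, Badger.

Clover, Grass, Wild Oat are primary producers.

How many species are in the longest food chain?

One longest chain: Grass → Pocket Gopher → Weasel → Badger.
It has 4 species and 3 links.

4 species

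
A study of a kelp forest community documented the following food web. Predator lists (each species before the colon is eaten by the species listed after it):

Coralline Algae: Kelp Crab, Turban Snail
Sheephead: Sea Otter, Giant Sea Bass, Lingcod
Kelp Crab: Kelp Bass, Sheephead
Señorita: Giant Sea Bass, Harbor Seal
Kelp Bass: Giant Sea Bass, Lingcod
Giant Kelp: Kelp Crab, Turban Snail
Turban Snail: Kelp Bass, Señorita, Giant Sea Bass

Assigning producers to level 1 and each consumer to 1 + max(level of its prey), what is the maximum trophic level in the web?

4

Producers (level 1): Giant Kelp, Coralline Algae.
Giant Kelp → Kelp Crab → Sheephead → Sea Otter gives Sea Otter level 4.
No species has a prey at level 4, so no species reaches level 5.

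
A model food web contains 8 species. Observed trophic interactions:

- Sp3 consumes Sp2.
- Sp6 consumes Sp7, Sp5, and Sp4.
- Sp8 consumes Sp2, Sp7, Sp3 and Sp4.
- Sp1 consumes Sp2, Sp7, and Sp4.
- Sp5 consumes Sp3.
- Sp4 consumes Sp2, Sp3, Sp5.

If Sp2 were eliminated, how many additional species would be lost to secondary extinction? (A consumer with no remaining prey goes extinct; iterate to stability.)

Remove Sp2.
Round 1: Sp3 (all prey gone) → extinct.
Round 2: Sp5 (all prey gone) → extinct.
Round 3: Sp4 (all prey gone) → extinct.
No further losses. Total secondary extinctions: 3.

3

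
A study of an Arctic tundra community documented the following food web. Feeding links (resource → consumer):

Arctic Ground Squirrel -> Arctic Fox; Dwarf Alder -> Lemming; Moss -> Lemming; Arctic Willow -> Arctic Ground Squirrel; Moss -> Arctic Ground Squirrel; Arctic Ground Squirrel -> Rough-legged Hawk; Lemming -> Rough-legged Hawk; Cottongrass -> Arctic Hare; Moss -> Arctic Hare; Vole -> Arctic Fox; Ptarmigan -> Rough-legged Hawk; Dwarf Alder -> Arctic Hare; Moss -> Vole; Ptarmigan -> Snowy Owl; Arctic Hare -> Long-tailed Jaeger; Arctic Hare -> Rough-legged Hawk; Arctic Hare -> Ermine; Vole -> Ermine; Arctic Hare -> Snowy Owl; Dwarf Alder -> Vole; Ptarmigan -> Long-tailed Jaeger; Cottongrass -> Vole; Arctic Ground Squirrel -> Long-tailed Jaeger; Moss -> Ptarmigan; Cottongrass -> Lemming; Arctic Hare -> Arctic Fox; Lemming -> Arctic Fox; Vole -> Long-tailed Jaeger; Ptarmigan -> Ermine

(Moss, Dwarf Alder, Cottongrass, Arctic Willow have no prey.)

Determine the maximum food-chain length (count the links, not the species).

2 links

One longest chain: Moss → Arctic Hare → Ermine.
It has 3 species and 2 links.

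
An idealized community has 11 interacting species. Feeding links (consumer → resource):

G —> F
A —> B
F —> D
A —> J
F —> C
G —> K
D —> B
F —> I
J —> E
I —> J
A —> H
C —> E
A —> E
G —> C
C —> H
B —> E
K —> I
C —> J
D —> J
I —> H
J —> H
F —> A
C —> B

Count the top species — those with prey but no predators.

Top species (has prey, but nothing eats it): G.
Count: 1.

1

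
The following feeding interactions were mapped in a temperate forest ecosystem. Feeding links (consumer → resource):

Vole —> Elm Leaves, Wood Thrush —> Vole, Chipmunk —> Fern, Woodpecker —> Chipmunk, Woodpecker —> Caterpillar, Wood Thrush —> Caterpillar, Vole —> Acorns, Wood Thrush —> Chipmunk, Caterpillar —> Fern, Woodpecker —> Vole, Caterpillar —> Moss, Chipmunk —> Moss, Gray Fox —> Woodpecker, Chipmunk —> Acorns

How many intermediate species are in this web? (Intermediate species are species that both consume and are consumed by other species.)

4

Intermediate species (has both prey and predators): Caterpillar, Chipmunk, Vole, Woodpecker.
Count: 4.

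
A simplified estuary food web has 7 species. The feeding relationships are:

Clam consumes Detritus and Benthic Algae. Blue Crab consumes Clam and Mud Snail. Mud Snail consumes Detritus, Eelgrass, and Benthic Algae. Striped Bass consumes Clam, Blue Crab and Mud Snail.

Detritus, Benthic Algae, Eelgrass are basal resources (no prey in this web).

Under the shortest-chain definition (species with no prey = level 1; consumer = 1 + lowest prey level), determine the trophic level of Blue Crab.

Detritus has no prey (basal) → level 1.
Mud Snail eats Detritus → level 2.
Blue Crab eats Mud Snail → level 3.
No prey of Blue Crab is below level 2, so 3 is the minimum.

Trophic level 3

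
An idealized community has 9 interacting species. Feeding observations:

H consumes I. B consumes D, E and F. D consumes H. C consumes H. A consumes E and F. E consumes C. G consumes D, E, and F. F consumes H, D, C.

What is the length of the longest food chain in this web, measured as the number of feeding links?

4 links

One longest chain: I → H → C → E → A.
It has 5 species and 4 links.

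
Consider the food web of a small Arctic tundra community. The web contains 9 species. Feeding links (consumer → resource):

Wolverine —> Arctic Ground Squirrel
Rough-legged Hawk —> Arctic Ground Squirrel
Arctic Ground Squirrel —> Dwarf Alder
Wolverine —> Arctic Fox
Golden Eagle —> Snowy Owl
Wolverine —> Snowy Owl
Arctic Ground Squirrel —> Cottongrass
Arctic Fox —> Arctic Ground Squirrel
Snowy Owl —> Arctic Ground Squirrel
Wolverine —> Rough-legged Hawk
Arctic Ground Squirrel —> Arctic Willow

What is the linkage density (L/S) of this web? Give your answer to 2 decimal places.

There are L = 11 links among S = 9 species.
L/S = 11/9 = 1.2222 ≈ 1.22.

L/S = 1.22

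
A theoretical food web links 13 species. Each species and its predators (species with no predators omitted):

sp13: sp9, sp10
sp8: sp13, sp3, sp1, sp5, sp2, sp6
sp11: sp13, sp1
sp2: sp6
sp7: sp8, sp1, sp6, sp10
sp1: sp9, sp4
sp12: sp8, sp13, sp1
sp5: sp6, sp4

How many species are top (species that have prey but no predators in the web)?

Top species (has prey, but nothing eats it): sp3, sp6, sp9, sp4, sp10.
Count: 5.

5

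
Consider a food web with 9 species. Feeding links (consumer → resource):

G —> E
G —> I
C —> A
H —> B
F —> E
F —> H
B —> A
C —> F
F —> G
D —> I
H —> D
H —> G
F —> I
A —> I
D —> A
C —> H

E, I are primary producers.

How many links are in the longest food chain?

One longest chain: I → A → D → H → F → C.
It has 6 species and 5 links.

5 links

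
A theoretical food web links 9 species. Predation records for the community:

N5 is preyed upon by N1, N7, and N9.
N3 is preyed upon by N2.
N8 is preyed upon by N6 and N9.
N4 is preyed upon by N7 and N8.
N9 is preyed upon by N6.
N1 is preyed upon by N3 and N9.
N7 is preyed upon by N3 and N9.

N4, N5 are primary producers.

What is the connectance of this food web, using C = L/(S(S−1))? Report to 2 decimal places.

C = 0.18

The web has S = 9 species and L = 13 feeding links.
C = L / (S(S−1)) = 13 / 72 = 0.1806 ≈ 0.18.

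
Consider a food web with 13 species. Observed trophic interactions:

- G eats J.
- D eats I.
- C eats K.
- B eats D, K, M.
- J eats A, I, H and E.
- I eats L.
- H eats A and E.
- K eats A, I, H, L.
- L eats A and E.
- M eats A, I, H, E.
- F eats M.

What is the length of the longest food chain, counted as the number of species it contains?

5 species

One longest chain: A → L → I → K → C.
It has 5 species and 4 links.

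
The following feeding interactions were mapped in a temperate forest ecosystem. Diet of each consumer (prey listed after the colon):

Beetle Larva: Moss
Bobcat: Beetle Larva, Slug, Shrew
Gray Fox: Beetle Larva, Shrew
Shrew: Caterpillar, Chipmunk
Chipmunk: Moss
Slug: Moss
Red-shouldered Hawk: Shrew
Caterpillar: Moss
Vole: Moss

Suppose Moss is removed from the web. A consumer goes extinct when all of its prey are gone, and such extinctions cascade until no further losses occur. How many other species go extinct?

Remove Moss.
Round 1: Beetle Larva (all prey gone), Caterpillar (all prey gone), Chipmunk (all prey gone), Vole (all prey gone), Slug (all prey gone) → extinct.
Round 2: Shrew (all prey gone) → extinct.
Round 3: Bobcat (all prey gone), Gray Fox (all prey gone), Red-shouldered Hawk (all prey gone) → extinct.
No further losses. Total secondary extinctions: 9.

9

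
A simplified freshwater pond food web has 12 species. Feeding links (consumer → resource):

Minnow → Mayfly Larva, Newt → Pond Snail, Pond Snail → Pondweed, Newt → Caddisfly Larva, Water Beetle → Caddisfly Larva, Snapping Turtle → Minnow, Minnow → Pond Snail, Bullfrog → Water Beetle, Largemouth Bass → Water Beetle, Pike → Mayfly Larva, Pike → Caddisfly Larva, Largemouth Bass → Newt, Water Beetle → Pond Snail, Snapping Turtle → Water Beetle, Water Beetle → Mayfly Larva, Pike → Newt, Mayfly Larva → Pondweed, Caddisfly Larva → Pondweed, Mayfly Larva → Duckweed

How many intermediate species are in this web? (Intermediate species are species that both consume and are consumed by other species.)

6

Intermediate species (has both prey and predators): Pond Snail, Mayfly Larva, Caddisfly Larva, Minnow, Newt, Water Beetle.
Count: 6.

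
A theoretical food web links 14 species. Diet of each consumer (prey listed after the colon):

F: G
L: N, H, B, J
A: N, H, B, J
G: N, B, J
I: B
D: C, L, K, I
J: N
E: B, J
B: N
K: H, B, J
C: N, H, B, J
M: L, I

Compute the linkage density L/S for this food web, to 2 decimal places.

There are L = 30 links among S = 14 species.
L/S = 30/14 = 2.1429 ≈ 2.14.

L/S = 2.14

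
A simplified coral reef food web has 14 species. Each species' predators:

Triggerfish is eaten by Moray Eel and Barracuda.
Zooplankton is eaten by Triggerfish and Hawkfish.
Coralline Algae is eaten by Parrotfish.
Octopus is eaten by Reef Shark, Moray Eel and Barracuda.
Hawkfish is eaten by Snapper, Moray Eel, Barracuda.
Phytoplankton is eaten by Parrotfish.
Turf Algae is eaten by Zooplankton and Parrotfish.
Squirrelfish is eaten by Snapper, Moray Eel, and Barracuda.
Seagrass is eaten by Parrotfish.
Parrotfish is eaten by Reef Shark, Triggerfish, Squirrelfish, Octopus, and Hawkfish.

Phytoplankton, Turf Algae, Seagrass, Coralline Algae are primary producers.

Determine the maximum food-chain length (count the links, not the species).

One longest chain: Phytoplankton → Parrotfish → Octopus → Reef Shark.
It has 4 species and 3 links.

3 links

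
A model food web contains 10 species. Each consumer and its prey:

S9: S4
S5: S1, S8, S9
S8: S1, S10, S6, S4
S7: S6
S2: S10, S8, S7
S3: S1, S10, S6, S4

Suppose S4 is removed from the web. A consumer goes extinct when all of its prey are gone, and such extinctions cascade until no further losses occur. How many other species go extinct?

1

Remove S4.
Round 1: S9 (all prey gone) → extinct.
No further losses. Total secondary extinctions: 1.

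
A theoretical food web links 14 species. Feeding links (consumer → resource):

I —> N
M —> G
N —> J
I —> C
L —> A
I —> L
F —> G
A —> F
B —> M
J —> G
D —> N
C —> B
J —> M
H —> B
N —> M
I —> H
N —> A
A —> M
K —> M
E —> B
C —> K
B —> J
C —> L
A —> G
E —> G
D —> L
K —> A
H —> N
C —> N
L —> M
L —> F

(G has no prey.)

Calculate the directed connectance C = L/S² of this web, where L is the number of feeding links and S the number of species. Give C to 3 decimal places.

The web has S = 14 species and L = 31 feeding links.
C = L / S² = 31 / 196 = 0.1582 ≈ 0.158.

C = 0.158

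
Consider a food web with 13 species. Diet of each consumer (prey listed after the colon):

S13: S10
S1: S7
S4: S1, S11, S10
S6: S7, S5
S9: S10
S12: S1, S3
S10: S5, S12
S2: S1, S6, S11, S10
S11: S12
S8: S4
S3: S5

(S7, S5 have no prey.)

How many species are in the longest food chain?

6 species

One longest chain: S7 → S1 → S12 → S11 → S4 → S8.
It has 6 species and 5 links.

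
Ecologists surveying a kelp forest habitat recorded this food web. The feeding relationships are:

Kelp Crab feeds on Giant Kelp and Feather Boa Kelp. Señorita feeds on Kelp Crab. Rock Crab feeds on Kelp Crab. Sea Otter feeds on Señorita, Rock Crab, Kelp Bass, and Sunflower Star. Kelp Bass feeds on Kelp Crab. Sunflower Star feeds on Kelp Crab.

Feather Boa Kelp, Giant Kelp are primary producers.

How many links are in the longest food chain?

One longest chain: Feather Boa Kelp → Kelp Crab → Señorita → Sea Otter.
It has 4 species and 3 links.

3 links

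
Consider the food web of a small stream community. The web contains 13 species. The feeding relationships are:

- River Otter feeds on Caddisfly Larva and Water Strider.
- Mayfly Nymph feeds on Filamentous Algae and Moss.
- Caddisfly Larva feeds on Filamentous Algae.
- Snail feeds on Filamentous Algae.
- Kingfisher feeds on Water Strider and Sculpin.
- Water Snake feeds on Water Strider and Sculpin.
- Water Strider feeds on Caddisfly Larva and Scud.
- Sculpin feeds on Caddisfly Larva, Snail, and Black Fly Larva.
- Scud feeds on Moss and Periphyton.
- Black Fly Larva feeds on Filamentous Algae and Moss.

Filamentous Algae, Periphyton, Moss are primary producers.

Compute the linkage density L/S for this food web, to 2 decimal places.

There are L = 19 links among S = 13 species.
L/S = 19/13 = 1.4615 ≈ 1.46.

L/S = 1.46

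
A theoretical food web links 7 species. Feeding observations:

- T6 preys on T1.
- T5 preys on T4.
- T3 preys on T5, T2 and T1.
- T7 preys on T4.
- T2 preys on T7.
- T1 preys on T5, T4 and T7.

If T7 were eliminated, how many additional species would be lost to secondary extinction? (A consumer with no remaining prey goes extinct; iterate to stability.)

1

Remove T7.
Round 1: T2 (all prey gone) → extinct.
No further losses. Total secondary extinctions: 1.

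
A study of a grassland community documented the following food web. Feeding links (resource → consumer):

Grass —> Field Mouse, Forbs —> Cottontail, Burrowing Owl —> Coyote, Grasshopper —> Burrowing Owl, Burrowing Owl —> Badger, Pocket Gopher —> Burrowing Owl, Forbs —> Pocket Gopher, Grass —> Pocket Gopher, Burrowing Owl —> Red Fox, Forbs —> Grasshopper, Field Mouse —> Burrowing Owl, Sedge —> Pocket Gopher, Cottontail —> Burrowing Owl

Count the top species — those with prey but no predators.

Top species (has prey, but nothing eats it): Coyote, Red Fox, Badger.
Count: 3.

3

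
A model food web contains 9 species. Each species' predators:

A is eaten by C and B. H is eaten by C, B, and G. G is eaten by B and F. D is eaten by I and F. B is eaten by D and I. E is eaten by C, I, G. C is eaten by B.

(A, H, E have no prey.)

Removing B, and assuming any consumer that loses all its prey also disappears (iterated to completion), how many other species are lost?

1

Remove B.
Round 1: D (all prey gone) → extinct.
No further losses. Total secondary extinctions: 1.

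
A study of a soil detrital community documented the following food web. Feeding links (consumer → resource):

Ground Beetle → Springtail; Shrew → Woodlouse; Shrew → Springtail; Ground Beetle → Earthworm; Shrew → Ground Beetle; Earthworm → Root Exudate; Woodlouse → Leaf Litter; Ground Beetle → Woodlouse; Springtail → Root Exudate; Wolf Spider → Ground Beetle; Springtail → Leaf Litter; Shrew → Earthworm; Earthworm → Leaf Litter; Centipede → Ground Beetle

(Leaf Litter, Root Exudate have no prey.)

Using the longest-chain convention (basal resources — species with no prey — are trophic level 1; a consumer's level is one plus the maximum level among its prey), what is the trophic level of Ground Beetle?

Trophic level 3

Leaf Litter has no prey (basal) → level 1.
Earthworm eats Leaf Litter (level 1); other prey at levels: Root Exudate 1 → level 2.
Ground Beetle eats Earthworm (level 2); other prey at levels: Woodlouse 2, Springtail 2 → level 3.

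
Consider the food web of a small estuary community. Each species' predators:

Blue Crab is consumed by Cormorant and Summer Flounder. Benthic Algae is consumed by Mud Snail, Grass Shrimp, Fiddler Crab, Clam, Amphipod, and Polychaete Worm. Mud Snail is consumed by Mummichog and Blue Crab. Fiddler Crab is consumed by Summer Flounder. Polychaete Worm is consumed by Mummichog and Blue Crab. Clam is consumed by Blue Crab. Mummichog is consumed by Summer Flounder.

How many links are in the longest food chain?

3 links

One longest chain: Benthic Algae → Mud Snail → Blue Crab → Cormorant.
It has 4 species and 3 links.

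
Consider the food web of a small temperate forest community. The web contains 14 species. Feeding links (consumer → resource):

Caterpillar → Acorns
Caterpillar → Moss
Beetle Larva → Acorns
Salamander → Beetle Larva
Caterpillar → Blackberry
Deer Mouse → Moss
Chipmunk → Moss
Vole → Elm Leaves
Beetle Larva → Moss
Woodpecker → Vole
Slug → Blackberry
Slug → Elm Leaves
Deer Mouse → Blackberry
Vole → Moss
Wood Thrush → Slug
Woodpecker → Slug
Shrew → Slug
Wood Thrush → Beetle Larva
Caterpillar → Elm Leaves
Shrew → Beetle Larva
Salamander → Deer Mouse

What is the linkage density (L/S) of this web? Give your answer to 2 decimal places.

L/S = 1.50

There are L = 21 links among S = 14 species.
L/S = 21/14 = 1.5000 ≈ 1.50.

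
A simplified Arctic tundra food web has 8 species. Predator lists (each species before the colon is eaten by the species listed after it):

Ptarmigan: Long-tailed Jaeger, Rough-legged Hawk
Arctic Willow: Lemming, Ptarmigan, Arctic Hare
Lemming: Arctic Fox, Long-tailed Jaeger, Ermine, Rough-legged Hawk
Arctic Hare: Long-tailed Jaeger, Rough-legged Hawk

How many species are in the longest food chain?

3 species

One longest chain: Arctic Willow → Lemming → Arctic Fox.
It has 3 species and 2 links.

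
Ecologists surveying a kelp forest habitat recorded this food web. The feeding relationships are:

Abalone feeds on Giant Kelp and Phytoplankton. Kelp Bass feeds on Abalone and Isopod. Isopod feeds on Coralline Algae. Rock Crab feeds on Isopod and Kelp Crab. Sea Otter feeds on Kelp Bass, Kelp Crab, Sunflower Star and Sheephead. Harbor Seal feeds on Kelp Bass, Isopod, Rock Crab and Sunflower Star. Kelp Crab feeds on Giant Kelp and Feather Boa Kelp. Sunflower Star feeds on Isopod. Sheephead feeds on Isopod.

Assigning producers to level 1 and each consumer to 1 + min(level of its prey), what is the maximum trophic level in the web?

Producers (level 1): Phytoplankton, Coralline Algae, Giant Kelp, Feather Boa Kelp.
Following each consumer down to its lowest-level prey: Giant Kelp → Kelp Crab → Rock Crab (levels 1 through 3).
All prey of Rock Crab (Kelp Crab 2, Isopod 2) are at level 2 or above, so Rock Crab is at level 1 + 2 = 3.
Every consumer has at least one prey at level 2 or below, so none exceeds level 3.

3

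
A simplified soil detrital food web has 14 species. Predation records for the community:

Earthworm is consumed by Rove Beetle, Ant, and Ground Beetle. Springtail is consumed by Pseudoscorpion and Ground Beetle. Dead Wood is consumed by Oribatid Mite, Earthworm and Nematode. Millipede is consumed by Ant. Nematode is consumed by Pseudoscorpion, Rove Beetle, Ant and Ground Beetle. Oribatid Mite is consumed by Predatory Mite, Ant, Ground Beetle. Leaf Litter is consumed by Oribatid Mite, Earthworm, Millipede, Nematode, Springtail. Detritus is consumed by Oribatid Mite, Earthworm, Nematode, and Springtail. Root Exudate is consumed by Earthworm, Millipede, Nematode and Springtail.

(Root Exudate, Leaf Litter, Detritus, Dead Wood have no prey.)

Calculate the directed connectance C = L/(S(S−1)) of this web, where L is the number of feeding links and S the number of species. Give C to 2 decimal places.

C = 0.16

The web has S = 14 species and L = 29 feeding links.
C = L / (S(S−1)) = 29 / 182 = 0.1593 ≈ 0.16.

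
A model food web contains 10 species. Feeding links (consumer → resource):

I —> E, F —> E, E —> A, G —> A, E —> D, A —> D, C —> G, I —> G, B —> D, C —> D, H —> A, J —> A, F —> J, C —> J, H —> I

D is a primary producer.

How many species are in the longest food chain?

5 species

One longest chain: D → A → E → I → H.
It has 5 species and 4 links.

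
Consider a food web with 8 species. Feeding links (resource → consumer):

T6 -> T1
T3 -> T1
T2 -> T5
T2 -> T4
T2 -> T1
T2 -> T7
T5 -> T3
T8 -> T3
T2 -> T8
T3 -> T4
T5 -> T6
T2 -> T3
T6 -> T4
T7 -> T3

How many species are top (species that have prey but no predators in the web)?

2

Top species (has prey, but nothing eats it): T4, T1.
Count: 2.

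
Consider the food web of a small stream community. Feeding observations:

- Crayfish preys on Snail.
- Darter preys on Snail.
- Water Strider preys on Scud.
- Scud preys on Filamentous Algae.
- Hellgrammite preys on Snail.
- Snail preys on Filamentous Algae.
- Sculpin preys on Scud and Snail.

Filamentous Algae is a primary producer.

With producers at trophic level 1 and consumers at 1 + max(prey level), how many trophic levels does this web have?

Producers (level 1): Filamentous Algae.
Filamentous Algae → Scud → Water Strider gives Water Strider level 3.
No species has a prey at level 3, so no species reaches level 4.

3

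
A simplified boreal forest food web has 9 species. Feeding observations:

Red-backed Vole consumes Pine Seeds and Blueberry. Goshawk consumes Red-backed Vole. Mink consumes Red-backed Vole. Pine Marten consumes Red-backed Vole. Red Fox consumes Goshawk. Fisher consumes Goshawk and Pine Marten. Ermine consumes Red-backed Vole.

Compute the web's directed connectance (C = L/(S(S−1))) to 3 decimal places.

The web has S = 9 species and L = 9 feeding links.
C = L / (S(S−1)) = 9 / 72 = 0.1250 ≈ 0.125.

C = 0.125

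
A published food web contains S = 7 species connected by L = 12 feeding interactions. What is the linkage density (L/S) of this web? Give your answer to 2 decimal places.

There are L = 12 links among S = 7 species.
L/S = 12/7 = 1.7143 ≈ 1.71.

L/S = 1.71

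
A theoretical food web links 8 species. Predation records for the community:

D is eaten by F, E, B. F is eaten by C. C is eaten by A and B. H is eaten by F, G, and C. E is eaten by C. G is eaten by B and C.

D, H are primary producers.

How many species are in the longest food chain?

One longest chain: D → F → C → B.
It has 4 species and 3 links.

4 species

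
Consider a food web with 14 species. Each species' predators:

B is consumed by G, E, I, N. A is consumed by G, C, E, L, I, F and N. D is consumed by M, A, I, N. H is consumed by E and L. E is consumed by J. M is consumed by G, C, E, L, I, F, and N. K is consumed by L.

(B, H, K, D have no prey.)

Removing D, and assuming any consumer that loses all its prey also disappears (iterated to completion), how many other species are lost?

Remove D.
Round 1: A (all prey gone), M (all prey gone) → extinct.
Round 2: F (all prey gone), C (all prey gone) → extinct.
No further losses. Total secondary extinctions: 4.

4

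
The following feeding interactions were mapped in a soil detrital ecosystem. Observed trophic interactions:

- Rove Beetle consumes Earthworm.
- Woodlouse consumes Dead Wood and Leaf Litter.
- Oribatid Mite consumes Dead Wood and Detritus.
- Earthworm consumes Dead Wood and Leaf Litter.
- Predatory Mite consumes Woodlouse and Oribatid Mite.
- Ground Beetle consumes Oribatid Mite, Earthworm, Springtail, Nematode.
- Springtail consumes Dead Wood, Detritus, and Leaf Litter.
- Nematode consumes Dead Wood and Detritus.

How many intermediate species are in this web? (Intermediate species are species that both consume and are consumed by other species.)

Intermediate species (has both prey and predators): Woodlouse, Earthworm, Nematode, Oribatid Mite, Springtail.
Count: 5.

5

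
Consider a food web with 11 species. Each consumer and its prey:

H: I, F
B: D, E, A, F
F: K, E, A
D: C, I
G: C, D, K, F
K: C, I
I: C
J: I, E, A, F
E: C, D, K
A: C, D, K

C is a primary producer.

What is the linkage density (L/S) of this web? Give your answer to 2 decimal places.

L/S = 2.55

There are L = 28 links among S = 11 species.
L/S = 28/11 = 2.5455 ≈ 2.55.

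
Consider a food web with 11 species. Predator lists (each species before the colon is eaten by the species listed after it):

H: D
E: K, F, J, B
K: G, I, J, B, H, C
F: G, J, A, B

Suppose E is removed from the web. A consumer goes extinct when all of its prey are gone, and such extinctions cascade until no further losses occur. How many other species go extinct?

Remove E.
Round 1: K (all prey gone), F (all prey gone) → extinct.
Round 2: G (all prey gone), I (all prey gone), J (all prey gone), A (all prey gone), B (all prey gone), H (all prey gone), C (all prey gone) → extinct.
Round 3: D (all prey gone) → extinct.
No further losses. Total secondary extinctions: 10.

10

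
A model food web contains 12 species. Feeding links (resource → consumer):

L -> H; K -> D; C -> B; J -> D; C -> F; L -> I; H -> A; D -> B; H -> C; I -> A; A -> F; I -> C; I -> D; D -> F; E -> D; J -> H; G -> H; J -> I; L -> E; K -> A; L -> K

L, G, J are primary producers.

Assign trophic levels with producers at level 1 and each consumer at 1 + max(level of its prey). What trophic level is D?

Trophic level 3

L is a producer → level 1.
K eats L → level 2.
D eats K (level 2); other prey at levels: J 1, E 2, I 2 → level 3.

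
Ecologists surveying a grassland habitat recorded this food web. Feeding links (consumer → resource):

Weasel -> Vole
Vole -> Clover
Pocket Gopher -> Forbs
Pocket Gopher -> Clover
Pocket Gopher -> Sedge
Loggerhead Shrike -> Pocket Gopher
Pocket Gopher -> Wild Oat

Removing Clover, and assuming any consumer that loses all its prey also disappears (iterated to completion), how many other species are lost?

Remove Clover.
Round 1: Vole (all prey gone) → extinct.
Round 2: Weasel (all prey gone) → extinct.
No further losses. Total secondary extinctions: 2.

2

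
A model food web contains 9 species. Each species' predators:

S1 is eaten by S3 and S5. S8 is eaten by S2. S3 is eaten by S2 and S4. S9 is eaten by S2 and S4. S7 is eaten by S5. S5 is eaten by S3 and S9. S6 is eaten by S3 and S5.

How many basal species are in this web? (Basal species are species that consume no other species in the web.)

Basal species (no prey listed): S6, S7, S8, S1.
Count: 4.

4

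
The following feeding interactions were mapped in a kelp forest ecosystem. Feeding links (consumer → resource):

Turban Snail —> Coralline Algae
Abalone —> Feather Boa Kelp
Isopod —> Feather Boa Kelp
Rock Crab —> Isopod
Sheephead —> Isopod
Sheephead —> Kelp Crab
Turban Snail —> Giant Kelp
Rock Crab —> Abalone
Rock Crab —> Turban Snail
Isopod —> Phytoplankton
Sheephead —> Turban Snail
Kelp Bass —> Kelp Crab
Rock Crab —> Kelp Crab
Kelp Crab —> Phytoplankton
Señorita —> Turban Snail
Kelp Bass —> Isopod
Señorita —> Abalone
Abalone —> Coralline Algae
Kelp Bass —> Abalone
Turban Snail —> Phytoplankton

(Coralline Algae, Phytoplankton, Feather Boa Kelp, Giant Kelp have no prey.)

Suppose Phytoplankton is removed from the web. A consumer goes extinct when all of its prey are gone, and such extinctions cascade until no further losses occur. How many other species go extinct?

1

Remove Phytoplankton.
Round 1: Kelp Crab (all prey gone) → extinct.
No further losses. Total secondary extinctions: 1.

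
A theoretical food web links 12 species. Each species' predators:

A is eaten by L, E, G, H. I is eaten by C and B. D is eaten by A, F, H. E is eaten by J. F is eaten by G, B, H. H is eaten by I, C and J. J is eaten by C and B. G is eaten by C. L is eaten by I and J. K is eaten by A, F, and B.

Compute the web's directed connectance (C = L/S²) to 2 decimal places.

C = 0.17

The web has S = 12 species and L = 24 feeding links.
C = L / S² = 24 / 144 = 0.1667 ≈ 0.17.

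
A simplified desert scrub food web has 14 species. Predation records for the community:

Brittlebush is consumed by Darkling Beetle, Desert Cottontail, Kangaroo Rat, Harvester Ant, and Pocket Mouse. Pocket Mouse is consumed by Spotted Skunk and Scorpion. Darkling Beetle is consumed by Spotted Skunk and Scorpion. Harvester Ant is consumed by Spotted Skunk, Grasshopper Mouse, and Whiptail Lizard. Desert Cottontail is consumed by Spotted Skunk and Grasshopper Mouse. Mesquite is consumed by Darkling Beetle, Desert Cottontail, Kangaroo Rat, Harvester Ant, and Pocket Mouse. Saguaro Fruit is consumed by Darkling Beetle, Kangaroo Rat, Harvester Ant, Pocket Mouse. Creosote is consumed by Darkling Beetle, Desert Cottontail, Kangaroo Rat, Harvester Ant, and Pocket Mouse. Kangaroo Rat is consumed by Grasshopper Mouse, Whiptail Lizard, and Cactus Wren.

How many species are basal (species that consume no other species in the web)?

4

Basal species (no prey listed): Saguaro Fruit, Brittlebush, Creosote, Mesquite.
Count: 4.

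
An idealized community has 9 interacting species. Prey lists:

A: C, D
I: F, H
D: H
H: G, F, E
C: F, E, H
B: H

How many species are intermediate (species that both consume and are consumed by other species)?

3

Intermediate species (has both prey and predators): H, C, D.
Count: 3.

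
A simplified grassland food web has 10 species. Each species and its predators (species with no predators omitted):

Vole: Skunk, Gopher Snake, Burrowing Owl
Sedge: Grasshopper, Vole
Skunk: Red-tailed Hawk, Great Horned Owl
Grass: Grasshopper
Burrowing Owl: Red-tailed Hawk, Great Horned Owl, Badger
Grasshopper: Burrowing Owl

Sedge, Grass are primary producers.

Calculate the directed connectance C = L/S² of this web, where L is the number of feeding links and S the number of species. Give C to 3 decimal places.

The web has S = 10 species and L = 12 feeding links.
C = L / S² = 12 / 100 = 0.1200 ≈ 0.120.

C = 0.120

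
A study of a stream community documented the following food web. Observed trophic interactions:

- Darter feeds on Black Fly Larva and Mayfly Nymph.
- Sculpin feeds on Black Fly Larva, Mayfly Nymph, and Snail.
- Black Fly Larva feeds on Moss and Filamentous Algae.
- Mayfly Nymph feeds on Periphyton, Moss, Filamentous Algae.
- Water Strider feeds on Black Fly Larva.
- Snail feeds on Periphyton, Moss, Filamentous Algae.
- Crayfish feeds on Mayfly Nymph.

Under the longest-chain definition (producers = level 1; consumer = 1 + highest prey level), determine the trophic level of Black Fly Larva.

Trophic level 2

Moss is a producer → level 1.
Black Fly Larva eats Moss (level 1); other prey at levels: Filamentous Algae 1 → level 2.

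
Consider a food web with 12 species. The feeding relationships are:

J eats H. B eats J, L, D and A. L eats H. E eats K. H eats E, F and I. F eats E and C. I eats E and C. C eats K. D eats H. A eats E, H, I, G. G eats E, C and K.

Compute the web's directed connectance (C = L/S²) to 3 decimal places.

The web has S = 12 species and L = 23 feeding links.
C = L / S² = 23 / 144 = 0.1597 ≈ 0.160.

C = 0.160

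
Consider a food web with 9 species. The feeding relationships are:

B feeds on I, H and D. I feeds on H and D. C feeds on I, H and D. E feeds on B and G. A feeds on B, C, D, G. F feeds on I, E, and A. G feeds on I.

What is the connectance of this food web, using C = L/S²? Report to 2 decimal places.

C = 0.22

The web has S = 9 species and L = 18 feeding links.
C = L / S² = 18 / 81 = 0.2222 ≈ 0.22.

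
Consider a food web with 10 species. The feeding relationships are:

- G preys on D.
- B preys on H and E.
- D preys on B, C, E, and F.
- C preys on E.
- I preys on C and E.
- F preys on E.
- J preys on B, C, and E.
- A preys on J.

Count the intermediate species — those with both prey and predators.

Intermediate species (has both prey and predators): F, C, B, J, D.
Count: 5.

5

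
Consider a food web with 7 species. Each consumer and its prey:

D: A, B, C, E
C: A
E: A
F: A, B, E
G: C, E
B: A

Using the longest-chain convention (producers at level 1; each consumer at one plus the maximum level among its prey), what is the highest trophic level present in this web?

Producers (level 1): A.
A → B → D gives D level 3.
No species has a prey at level 3, so no species reaches level 4.

3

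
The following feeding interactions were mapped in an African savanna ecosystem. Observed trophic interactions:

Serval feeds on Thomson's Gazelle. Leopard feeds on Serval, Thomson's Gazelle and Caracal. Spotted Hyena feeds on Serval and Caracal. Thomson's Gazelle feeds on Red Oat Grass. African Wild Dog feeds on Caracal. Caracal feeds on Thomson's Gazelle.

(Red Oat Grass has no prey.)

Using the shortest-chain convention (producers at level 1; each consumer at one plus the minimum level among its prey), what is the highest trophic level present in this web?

Producers (level 1): Red Oat Grass.
Following each consumer down to its lowest-level prey: Red Oat Grass → Thomson's Gazelle → Caracal → African Wild Dog (levels 1 through 4).
All prey of African Wild Dog (Caracal 3) are at level 3 or above, so African Wild Dog is at level 1 + 3 = 4.
Every consumer has at least one prey at level 3 or below, so none exceeds level 4.

4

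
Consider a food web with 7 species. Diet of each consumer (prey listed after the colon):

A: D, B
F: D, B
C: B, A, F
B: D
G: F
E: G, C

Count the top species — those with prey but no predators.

1

Top species (has prey, but nothing eats it): E.
Count: 1.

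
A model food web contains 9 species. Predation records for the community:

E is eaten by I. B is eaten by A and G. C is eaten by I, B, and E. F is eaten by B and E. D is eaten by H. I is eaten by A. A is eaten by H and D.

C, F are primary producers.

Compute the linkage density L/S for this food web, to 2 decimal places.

There are L = 12 links among S = 9 species.
L/S = 12/9 = 1.3333 ≈ 1.33.

L/S = 1.33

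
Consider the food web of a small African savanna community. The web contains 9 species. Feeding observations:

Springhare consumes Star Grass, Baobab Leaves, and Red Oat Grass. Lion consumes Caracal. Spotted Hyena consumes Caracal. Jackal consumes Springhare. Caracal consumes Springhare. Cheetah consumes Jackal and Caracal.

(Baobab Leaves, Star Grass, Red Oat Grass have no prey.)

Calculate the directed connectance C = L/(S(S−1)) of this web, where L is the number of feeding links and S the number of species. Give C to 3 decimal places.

C = 0.125

The web has S = 9 species and L = 9 feeding links.
C = L / (S(S−1)) = 9 / 72 = 0.1250 ≈ 0.125.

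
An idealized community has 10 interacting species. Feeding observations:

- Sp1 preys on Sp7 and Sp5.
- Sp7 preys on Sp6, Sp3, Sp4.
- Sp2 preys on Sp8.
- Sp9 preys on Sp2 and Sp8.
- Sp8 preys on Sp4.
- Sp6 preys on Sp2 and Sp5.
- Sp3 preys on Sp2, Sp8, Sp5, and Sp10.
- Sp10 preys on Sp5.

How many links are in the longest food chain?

5 links

One longest chain: Sp4 → Sp8 → Sp2 → Sp6 → Sp7 → Sp1.
It has 6 species and 5 links.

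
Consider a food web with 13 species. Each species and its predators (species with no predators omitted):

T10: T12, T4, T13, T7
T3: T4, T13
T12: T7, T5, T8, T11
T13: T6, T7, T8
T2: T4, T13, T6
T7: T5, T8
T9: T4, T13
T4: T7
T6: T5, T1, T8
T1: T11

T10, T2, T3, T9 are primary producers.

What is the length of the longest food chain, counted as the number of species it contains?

5 species

One longest chain: T10 → T13 → T6 → T1 → T11.
It has 5 species and 4 links.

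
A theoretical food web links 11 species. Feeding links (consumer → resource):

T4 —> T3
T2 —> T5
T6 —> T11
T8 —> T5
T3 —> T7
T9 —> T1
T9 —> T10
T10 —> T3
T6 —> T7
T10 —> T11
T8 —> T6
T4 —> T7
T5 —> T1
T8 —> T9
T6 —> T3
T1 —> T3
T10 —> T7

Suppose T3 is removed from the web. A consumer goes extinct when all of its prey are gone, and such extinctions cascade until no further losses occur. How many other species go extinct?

3

Remove T3.
Round 1: T1 (all prey gone) → extinct.
Round 2: T5 (all prey gone) → extinct.
Round 3: T2 (all prey gone) → extinct.
No further losses. Total secondary extinctions: 3.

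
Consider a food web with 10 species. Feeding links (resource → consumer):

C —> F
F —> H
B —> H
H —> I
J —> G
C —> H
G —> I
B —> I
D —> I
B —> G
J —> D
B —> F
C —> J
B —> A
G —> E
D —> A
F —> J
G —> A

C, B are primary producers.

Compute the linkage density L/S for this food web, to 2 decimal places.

L/S = 1.80

There are L = 18 links among S = 10 species.
L/S = 18/10 = 1.8000 ≈ 1.80.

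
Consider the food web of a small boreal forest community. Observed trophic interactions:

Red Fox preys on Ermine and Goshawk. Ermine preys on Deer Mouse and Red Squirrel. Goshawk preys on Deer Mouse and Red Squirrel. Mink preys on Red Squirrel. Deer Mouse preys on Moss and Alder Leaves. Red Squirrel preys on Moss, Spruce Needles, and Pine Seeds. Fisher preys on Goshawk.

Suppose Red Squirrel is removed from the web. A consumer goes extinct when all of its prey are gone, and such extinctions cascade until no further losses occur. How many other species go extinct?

1

Remove Red Squirrel.
Round 1: Mink (all prey gone) → extinct.
No further losses. Total secondary extinctions: 1.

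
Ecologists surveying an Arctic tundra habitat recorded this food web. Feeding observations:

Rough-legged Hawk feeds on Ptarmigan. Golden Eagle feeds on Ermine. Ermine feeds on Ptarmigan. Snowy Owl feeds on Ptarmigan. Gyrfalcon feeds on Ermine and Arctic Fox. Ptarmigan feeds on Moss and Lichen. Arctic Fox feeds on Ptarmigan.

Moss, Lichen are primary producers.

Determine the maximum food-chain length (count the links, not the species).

3 links

One longest chain: Moss → Ptarmigan → Ermine → Golden Eagle.
It has 4 species and 3 links.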